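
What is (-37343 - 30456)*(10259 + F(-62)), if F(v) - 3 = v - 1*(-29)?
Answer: -693515971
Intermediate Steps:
F(v) = 32 + v (F(v) = 3 + (v - 1*(-29)) = 3 + (v + 29) = 3 + (29 + v) = 32 + v)
(-37343 - 30456)*(10259 + F(-62)) = (-37343 - 30456)*(10259 + (32 - 62)) = -67799*(10259 - 30) = -67799*10229 = -693515971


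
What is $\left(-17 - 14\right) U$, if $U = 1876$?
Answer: $-58156$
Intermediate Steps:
$\left(-17 - 14\right) U = \left(-17 - 14\right) 1876 = \left(-31\right) 1876 = -58156$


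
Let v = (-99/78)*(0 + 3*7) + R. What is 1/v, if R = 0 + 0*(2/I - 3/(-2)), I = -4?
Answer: -26/693 ≈ -0.037518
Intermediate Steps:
R = 0 (R = 0 + 0*(2/(-4) - 3/(-2)) = 0 + 0*(2*(-¼) - 3*(-½)) = 0 + 0*(-½ + 3/2) = 0 + 0*1 = 0 + 0 = 0)
v = -693/26 (v = (-99/78)*(0 + 3*7) + 0 = (-99*1/78)*(0 + 21) + 0 = -33/26*21 + 0 = -693/26 + 0 = -693/26 ≈ -26.654)
1/v = 1/(-693/26) = -26/693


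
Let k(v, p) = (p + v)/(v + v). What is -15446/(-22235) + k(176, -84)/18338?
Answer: 24926401229/35881597840 ≈ 0.69468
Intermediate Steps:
k(v, p) = (p + v)/(2*v) (k(v, p) = (p + v)/((2*v)) = (p + v)*(1/(2*v)) = (p + v)/(2*v))
-15446/(-22235) + k(176, -84)/18338 = -15446/(-22235) + ((½)*(-84 + 176)/176)/18338 = -15446*(-1/22235) + ((½)*(1/176)*92)*(1/18338) = 15446/22235 + (23/88)*(1/18338) = 15446/22235 + 23/1613744 = 24926401229/35881597840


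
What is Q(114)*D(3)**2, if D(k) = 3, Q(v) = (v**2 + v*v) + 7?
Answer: 233991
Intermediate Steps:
Q(v) = 7 + 2*v**2 (Q(v) = (v**2 + v**2) + 7 = 2*v**2 + 7 = 7 + 2*v**2)
Q(114)*D(3)**2 = (7 + 2*114**2)*3**2 = (7 + 2*12996)*9 = (7 + 25992)*9 = 25999*9 = 233991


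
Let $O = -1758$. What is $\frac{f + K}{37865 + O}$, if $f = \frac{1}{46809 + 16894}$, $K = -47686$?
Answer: $- \frac{3037741257}{2300124221} \approx -1.3207$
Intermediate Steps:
$f = \frac{1}{63703} \approx 1.5698 \cdot 10^{-5}$
$\frac{f + K}{37865 + O} = \frac{\frac{1}{63703} - 47686}{37865 - 1758} = - \frac{3037741257}{63703 \cdot 36107} = \left(- \frac{3037741257}{63703}\right) \frac{1}{36107} = - \frac{3037741257}{2300124221}$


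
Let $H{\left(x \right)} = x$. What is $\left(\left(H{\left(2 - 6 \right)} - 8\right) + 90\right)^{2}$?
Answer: $6084$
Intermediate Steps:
$\left(\left(H{\left(2 - 6 \right)} - 8\right) + 90\right)^{2} = \left(\left(\left(2 - 6\right) - 8\right) + 90\right)^{2} = \left(\left(-4 - 8\right) + 90\right)^{2} = \left(-12 + 90\right)^{2} = 78^{2} = 6084$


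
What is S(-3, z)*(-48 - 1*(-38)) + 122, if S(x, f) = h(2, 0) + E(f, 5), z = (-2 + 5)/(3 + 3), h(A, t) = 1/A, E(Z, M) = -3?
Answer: 147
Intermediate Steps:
z = 1/2 (z = 3/6 = 3*(1/6) = 1/2 ≈ 0.50000)
S(x, f) = -5/2 (S(x, f) = 1/2 - 3 = -5/2)
S(-3, z)*(-48 - 1*(-38)) + 122 = -5*(-48 - 1*(-38))/2 + 122 = -5*(-48 + 38)/2 + 122 = -5/2*(-10) + 122 = 25 + 122 = 147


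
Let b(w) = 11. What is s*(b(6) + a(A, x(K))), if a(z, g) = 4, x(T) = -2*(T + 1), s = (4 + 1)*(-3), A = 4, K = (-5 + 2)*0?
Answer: -225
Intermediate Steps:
K = 0 (K = -3*0 = 0)
s = -15 (s = 5*(-3) = -15)
x(T) = -2 - 2*T (x(T) = -2*(1 + T) = -2 - 2*T)
s*(b(6) + a(A, x(K))) = -15*(11 + 4) = -15*15 = -225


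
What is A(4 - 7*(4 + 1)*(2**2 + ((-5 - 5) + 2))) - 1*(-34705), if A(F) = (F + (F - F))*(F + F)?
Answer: 76177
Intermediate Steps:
A(F) = 2*F**2 (A(F) = (F + 0)*(2*F) = F*(2*F) = 2*F**2)
A(4 - 7*(4 + 1)*(2**2 + ((-5 - 5) + 2))) - 1*(-34705) = 2*(4 - 7*(4 + 1)*(2**2 + ((-5 - 5) + 2)))**2 - 1*(-34705) = 2*(4 - 35*(4 + (-10 + 2)))**2 + 34705 = 2*(4 - 35*(4 - 8))**2 + 34705 = 2*(4 - 35*(-4))**2 + 34705 = 2*(4 - 7*(-20))**2 + 34705 = 2*(4 + 140)**2 + 34705 = 2*144**2 + 34705 = 2*20736 + 34705 = 41472 + 34705 = 76177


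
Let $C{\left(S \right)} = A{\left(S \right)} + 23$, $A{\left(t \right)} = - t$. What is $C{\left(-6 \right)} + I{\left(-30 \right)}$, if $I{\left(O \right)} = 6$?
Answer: $35$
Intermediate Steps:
$C{\left(S \right)} = 23 - S$ ($C{\left(S \right)} = - S + 23 = 23 - S$)
$C{\left(-6 \right)} + I{\left(-30 \right)} = \left(23 - -6\right) + 6 = \left(23 + 6\right) + 6 = 29 + 6 = 35$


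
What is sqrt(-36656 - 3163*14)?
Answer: I*sqrt(80938) ≈ 284.5*I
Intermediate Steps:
sqrt(-36656 - 3163*14) = sqrt(-36656 - 44282) = sqrt(-80938) = I*sqrt(80938)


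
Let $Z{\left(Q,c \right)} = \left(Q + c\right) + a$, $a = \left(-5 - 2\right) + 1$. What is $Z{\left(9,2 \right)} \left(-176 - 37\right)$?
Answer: $-1065$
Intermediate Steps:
$a = -6$ ($a = -7 + 1 = -6$)
$Z{\left(Q,c \right)} = -6 + Q + c$ ($Z{\left(Q,c \right)} = \left(Q + c\right) - 6 = -6 + Q + c$)
$Z{\left(9,2 \right)} \left(-176 - 37\right) = \left(-6 + 9 + 2\right) \left(-176 - 37\right) = 5 \left(-176 - 37\right) = 5 \left(-213\right) = -1065$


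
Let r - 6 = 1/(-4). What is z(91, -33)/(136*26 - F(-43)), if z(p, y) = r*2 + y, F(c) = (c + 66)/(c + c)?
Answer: -1849/304119 ≈ -0.0060799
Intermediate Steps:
F(c) = (66 + c)/(2*c) (F(c) = (66 + c)/((2*c)) = (66 + c)*(1/(2*c)) = (66 + c)/(2*c))
r = 23/4 (r = 6 + 1/(-4) = 6 - 1/4 = 23/4 ≈ 5.7500)
z(p, y) = 23/2 + y (z(p, y) = (23/4)*2 + y = 23/2 + y)
z(91, -33)/(136*26 - F(-43)) = (23/2 - 33)/(136*26 - (66 - 43)/(2*(-43))) = -43/(2*(3536 - (-1)*23/(2*43))) = -43/(2*(3536 - 1*(-23/86))) = -43/(2*(3536 + 23/86)) = -43/(2*304119/86) = -43/2*86/304119 = -1849/304119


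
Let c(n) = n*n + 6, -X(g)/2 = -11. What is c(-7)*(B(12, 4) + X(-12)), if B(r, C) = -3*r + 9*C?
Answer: 1210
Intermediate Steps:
X(g) = 22 (X(g) = -2*(-11) = 22)
c(n) = 6 + n² (c(n) = n² + 6 = 6 + n²)
c(-7)*(B(12, 4) + X(-12)) = (6 + (-7)²)*((-3*12 + 9*4) + 22) = (6 + 49)*((-36 + 36) + 22) = 55*(0 + 22) = 55*22 = 1210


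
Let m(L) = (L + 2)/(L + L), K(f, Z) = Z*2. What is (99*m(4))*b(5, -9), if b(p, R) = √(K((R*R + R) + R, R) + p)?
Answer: 297*I*√13/4 ≈ 267.71*I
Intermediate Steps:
K(f, Z) = 2*Z
m(L) = (2 + L)/(2*L) (m(L) = (2 + L)/((2*L)) = (2 + L)*(1/(2*L)) = (2 + L)/(2*L))
b(p, R) = √(p + 2*R) (b(p, R) = √(2*R + p) = √(p + 2*R))
(99*m(4))*b(5, -9) = (99*((½)*(2 + 4)/4))*√(5 + 2*(-9)) = (99*((½)*(¼)*6))*√(5 - 18) = (99*(¾))*√(-13) = 297*(I*√13)/4 = 297*I*√13/4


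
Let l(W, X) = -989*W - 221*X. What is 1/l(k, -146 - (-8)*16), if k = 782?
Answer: -1/769420 ≈ -1.2997e-6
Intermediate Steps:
1/l(k, -146 - (-8)*16) = 1/(-989*782 - 221*(-146 - (-8)*16)) = 1/(-773398 - 221*(-146 - 1*(-128))) = 1/(-773398 - 221*(-146 + 128)) = 1/(-773398 - 221*(-18)) = 1/(-773398 + 3978) = 1/(-769420) = -1/769420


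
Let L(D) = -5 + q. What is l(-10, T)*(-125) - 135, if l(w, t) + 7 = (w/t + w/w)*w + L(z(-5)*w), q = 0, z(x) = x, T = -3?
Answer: 20345/3 ≈ 6781.7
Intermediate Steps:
L(D) = -5 (L(D) = -5 + 0 = -5)
l(w, t) = -12 + w*(1 + w/t) (l(w, t) = -7 + ((w/t + w/w)*w - 5) = -7 + ((w/t + 1)*w - 5) = -7 + ((1 + w/t)*w - 5) = -7 + (w*(1 + w/t) - 5) = -7 + (-5 + w*(1 + w/t)) = -12 + w*(1 + w/t))
l(-10, T)*(-125) - 135 = (-12 - 10 + (-10)**2/(-3))*(-125) - 135 = (-12 - 10 - 1/3*100)*(-125) - 135 = (-12 - 10 - 100/3)*(-125) - 135 = -166/3*(-125) - 135 = 20750/3 - 135 = 20345/3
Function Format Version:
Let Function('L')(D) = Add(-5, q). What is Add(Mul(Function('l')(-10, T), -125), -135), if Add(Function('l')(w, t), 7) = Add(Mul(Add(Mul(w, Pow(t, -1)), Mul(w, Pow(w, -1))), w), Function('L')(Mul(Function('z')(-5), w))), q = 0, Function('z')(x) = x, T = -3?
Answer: Rational(20345, 3) ≈ 6781.7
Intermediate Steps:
Function('L')(D) = -5 (Function('L')(D) = Add(-5, 0) = -5)
Function('l')(w, t) = Add(-12, Mul(w, Add(1, Mul(w, Pow(t, -1))))) (Function('l')(w, t) = Add(-7, Add(Mul(Add(Mul(w, Pow(t, -1)), Mul(w, Pow(w, -1))), w), -5)) = Add(-7, Add(Mul(Add(Mul(w, Pow(t, -1)), 1), w), -5)) = Add(-7, Add(Mul(Add(1, Mul(w, Pow(t, -1))), w), -5)) = Add(-7, Add(Mul(w, Add(1, Mul(w, Pow(t, -1)))), -5)) = Add(-7, Add(-5, Mul(w, Add(1, Mul(w, Pow(t, -1)))))) = Add(-12, Mul(w, Add(1, Mul(w, Pow(t, -1))))))
Add(Mul(Function('l')(-10, T), -125), -135) = Add(Mul(Add(-12, -10, Mul(Pow(-3, -1), Pow(-10, 2))), -125), -135) = Add(Mul(Add(-12, -10, Mul(Rational(-1, 3), 100)), -125), -135) = Add(Mul(Add(-12, -10, Rational(-100, 3)), -125), -135) = Add(Mul(Rational(-166, 3), -125), -135) = Add(Rational(20750, 3), -135) = Rational(20345, 3)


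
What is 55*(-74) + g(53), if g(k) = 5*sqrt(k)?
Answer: -4070 + 5*sqrt(53) ≈ -4033.6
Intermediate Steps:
55*(-74) + g(53) = 55*(-74) + 5*sqrt(53) = -4070 + 5*sqrt(53)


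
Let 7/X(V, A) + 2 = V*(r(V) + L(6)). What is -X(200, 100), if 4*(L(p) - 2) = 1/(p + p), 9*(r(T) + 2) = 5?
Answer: -126/2039 ≈ -0.061795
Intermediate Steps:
r(T) = -13/9 (r(T) = -2 + (⅑)*5 = -2 + 5/9 = -13/9)
L(p) = 2 + 1/(8*p) (L(p) = 2 + 1/(4*(p + p)) = 2 + 1/(4*((2*p))) = 2 + (1/(2*p))/4 = 2 + 1/(8*p))
X(V, A) = 7/(-2 + 83*V/144) (X(V, A) = 7/(-2 + V*(-13/9 + (2 + (⅛)/6))) = 7/(-2 + V*(-13/9 + (2 + (⅛)*(⅙)))) = 7/(-2 + V*(-13/9 + (2 + 1/48))) = 7/(-2 + V*(-13/9 + 97/48)) = 7/(-2 + V*(83/144)) = 7/(-2 + 83*V/144))
-X(200, 100) = -1008/(-288 + 83*200) = -1008/(-288 + 16600) = -1008/16312 = -1*126/2039 = -126/2039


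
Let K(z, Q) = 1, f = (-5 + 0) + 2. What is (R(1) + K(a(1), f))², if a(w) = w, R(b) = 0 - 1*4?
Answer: 9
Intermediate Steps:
R(b) = -4 (R(b) = 0 - 4 = -4)
f = -3 (f = -5 + 2 = -3)
(R(1) + K(a(1), f))² = (-4 + 1)² = (-3)² = 9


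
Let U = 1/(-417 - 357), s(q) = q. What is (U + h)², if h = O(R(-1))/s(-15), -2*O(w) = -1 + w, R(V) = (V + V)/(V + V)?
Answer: 1/599076 ≈ 1.6692e-6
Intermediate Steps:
R(V) = 1 (R(V) = (2*V)/((2*V)) = (2*V)*(1/(2*V)) = 1)
O(w) = ½ - w/2 (O(w) = -(-1 + w)/2 = ½ - w/2)
U = -1/774 (U = 1/(-774) = -1/774 ≈ -0.0012920)
h = 0 (h = (½ - ½*1)/(-15) = (½ - ½)*(-1/15) = 0*(-1/15) = 0)
(U + h)² = (-1/774 + 0)² = (-1/774)² = 1/599076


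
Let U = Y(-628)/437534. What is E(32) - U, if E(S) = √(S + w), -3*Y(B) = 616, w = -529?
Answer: 308/656301 + I*√497 ≈ 0.0004693 + 22.293*I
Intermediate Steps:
Y(B) = -616/3 (Y(B) = -⅓*616 = -616/3)
E(S) = √(-529 + S) (E(S) = √(S - 529) = √(-529 + S))
U = -308/656301 (U = -616/3/437534 = -616/3*1/437534 = -308/656301 ≈ -0.00046930)
E(32) - U = √(-529 + 32) - 1*(-308/656301) = √(-497) + 308/656301 = I*√497 + 308/656301 = 308/656301 + I*√497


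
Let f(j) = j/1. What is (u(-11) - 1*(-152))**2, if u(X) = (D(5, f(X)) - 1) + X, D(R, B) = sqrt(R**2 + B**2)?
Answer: (140 + sqrt(146))**2 ≈ 23129.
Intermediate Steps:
f(j) = j (f(j) = j*1 = j)
D(R, B) = sqrt(B**2 + R**2)
u(X) = -1 + X + sqrt(25 + X**2) (u(X) = (sqrt(X**2 + 5**2) - 1) + X = (sqrt(X**2 + 25) - 1) + X = (sqrt(25 + X**2) - 1) + X = (-1 + sqrt(25 + X**2)) + X = -1 + X + sqrt(25 + X**2))
(u(-11) - 1*(-152))**2 = ((-1 - 11 + sqrt(25 + (-11)**2)) - 1*(-152))**2 = ((-1 - 11 + sqrt(25 + 121)) + 152)**2 = ((-1 - 11 + sqrt(146)) + 152)**2 = ((-12 + sqrt(146)) + 152)**2 = (140 + sqrt(146))**2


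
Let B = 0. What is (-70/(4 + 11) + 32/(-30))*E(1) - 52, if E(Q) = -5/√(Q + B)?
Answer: -70/3 ≈ -23.333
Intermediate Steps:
E(Q) = -5/√Q (E(Q) = -5/√(Q + 0) = -5/√Q)
(-70/(4 + 11) + 32/(-30))*E(1) - 52 = (-70/(4 + 11) + 32/(-30))*(-5/√1) - 52 = (-70/15 + 32*(-1/30))*(-5*1) - 52 = (-70*1/15 - 16/15)*(-5) - 52 = (-14/3 - 16/15)*(-5) - 52 = -86/15*(-5) - 52 = 86/3 - 52 = -70/3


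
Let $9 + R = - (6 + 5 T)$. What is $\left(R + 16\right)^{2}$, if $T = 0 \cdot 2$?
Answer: $1$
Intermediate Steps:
$T = 0$
$R = -15$ ($R = -9 - \left(6 + 5 \cdot 0\right) = -9 - \left(6 + 0\right) = -9 - 6 = -15$)
$\left(R + 16\right)^{2} = \left(-15 + 16\right)^{2} = 1^{2} = 1$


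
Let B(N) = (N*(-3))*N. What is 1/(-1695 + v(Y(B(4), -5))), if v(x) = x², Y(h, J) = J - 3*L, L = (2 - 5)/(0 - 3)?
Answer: -1/1631 ≈ -0.00061312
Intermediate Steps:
L = 1 (L = -3/(-3) = -3*(-⅓) = 1)
B(N) = -3*N² (B(N) = (-3*N)*N = -3*N²)
Y(h, J) = -3 + J (Y(h, J) = J - 3*1 = J - 3 = -3 + J)
1/(-1695 + v(Y(B(4), -5))) = 1/(-1695 + (-3 - 5)²) = 1/(-1695 + (-8)²) = 1/(-1695 + 64) = 1/(-1631) = -1/1631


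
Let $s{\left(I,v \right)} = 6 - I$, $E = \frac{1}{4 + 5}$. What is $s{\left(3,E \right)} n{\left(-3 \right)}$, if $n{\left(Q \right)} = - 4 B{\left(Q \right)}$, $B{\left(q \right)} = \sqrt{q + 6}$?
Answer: $- 12 \sqrt{3} \approx -20.785$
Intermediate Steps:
$B{\left(q \right)} = \sqrt{6 + q}$
$E = \frac{1}{9} \approx 0.11111$
$n{\left(Q \right)} = - 4 \sqrt{6 + Q}$
$s{\left(3,E \right)} n{\left(-3 \right)} = \left(6 - 3\right) \left(- 4 \sqrt{6 - 3}\right) = \left(6 - 3\right) \left(- 4 \sqrt{3}\right) = 3 \left(- 4 \sqrt{3}\right) = - 12 \sqrt{3}$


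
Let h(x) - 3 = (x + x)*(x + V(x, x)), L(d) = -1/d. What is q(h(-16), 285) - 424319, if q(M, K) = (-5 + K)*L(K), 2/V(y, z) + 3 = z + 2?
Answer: -24186239/57 ≈ -4.2432e+5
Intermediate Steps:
V(y, z) = 2/(-1 + z) (V(y, z) = 2/(-3 + (z + 2)) = 2/(-3 + (2 + z)) = 2/(-1 + z))
h(x) = 3 + 2*x*(x + 2/(-1 + x)) (h(x) = 3 + (x + x)*(x + 2/(-1 + x)) = 3 + (2*x)*(x + 2/(-1 + x)) = 3 + 2*x*(x + 2/(-1 + x)))
q(M, K) = -(-5 + K)/K (q(M, K) = (-5 + K)*(-1/K) = -(-5 + K)/K)
q(h(-16), 285) - 424319 = (5 - 1*285)/285 - 424319 = (5 - 285)/285 - 424319 = (1/285)*(-280) - 424319 = -56/57 - 424319 = -24186239/57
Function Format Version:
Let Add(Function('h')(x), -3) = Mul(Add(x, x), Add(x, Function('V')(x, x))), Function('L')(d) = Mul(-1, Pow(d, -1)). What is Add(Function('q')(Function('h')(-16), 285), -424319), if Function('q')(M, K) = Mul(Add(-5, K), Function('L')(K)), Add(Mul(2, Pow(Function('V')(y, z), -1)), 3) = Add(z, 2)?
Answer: Rational(-24186239, 57) ≈ -4.2432e+5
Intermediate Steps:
Function('V')(y, z) = Mul(2, Pow(Add(-1, z), -1)) (Function('V')(y, z) = Mul(2, Pow(Add(-3, Add(z, 2)), -1)) = Mul(2, Pow(Add(-3, Add(2, z)), -1)) = Mul(2, Pow(Add(-1, z), -1)))
Function('h')(x) = Add(3, Mul(2, x, Add(x, Mul(2, Pow(Add(-1, x), -1))))) (Function('h')(x) = Add(3, Mul(Add(x, x), Add(x, Mul(2, Pow(Add(-1, x), -1))))) = Add(3, Mul(Mul(2, x), Add(x, Mul(2, Pow(Add(-1, x), -1))))) = Add(3, Mul(2, x, Add(x, Mul(2, Pow(Add(-1, x), -1))))))
Function('q')(M, K) = Mul(-1, Pow(K, -1), Add(-5, K)) (Function('q')(M, K) = Mul(Add(-5, K), Mul(-1, Pow(K, -1))) = Mul(-1, Pow(K, -1), Add(-5, K)))
Add(Function('q')(Function('h')(-16), 285), -424319) = Add(Mul(Pow(285, -1), Add(5, Mul(-1, 285))), -424319) = Add(Mul(Rational(1, 285), Add(5, -285)), -424319) = Add(Mul(Rational(1, 285), -280), -424319) = Add(Rational(-56, 57), -424319) = Rational(-24186239, 57)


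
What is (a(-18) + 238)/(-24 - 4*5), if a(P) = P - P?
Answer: -119/22 ≈ -5.4091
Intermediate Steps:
a(P) = 0
(a(-18) + 238)/(-24 - 4*5) = (0 + 238)/(-24 - 4*5) = 238/(-24 - 20) = 238/(-44) = 238*(-1/44) = -119/22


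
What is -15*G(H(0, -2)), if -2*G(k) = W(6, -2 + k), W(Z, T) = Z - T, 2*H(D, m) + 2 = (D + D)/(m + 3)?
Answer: 135/2 ≈ 67.500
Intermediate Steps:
H(D, m) = -1 + D/(3 + m) (H(D, m) = -1 + ((D + D)/(m + 3))/2 = -1 + ((2*D)/(3 + m))/2 = -1 + (2*D/(3 + m))/2 = -1 + D/(3 + m))
G(k) = -4 + k/2 (G(k) = -(6 - (-2 + k))/2 = -(6 + (2 - k))/2 = -(8 - k)/2 = -4 + k/2)
-15*G(H(0, -2)) = -15*(-4 + ((-3 + 0 - 1*(-2))/(3 - 2))/2) = -15*(-4 + ((-3 + 0 + 2)/1)/2) = -15*(-4 + (1*(-1))/2) = -15*(-4 + (½)*(-1)) = -15*(-4 - ½) = -15*(-9/2) = 135/2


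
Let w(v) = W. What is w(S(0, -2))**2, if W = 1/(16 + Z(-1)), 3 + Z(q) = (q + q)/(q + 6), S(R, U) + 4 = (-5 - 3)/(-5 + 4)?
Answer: 25/3969 ≈ 0.0062988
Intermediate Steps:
S(R, U) = 4 (S(R, U) = -4 + (-5 - 3)/(-5 + 4) = -4 - 8/(-1) = -4 - 8*(-1) = -4 + 8 = 4)
Z(q) = -3 + 2*q/(6 + q) (Z(q) = -3 + (q + q)/(q + 6) = -3 + (2*q)/(6 + q) = -3 + 2*q/(6 + q))
W = 5/63 (W = 1/(16 + (-18 - 1*(-1))/(6 - 1)) = 1/(16 + (-18 + 1)/5) = 1/(16 + (1/5)*(-17)) = 1/(16 - 17/5) = 1/(63/5) = 5/63 ≈ 0.079365)
w(v) = 5/63
w(S(0, -2))**2 = (5/63)**2 = 25/3969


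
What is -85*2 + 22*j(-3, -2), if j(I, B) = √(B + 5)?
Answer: -170 + 22*√3 ≈ -131.89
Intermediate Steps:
j(I, B) = √(5 + B)
-85*2 + 22*j(-3, -2) = -85*2 + 22*√(5 - 2) = -170 + 22*√3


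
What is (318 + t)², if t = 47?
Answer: 133225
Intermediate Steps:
(318 + t)² = (318 + 47)² = 365² = 133225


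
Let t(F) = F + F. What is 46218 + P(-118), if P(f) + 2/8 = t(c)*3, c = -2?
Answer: 184823/4 ≈ 46206.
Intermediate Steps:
t(F) = 2*F
P(f) = -49/4 (P(f) = -¼ + (2*(-2))*3 = -¼ - 4*3 = -¼ - 12 = -49/4)
46218 + P(-118) = 46218 - 49/4 = 184823/4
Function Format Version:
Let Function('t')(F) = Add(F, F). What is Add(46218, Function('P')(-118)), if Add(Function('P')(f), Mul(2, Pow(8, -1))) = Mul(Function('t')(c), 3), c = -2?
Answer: Rational(184823, 4) ≈ 46206.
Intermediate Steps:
Function('t')(F) = Mul(2, F)
Function('P')(f) = Rational(-49, 4) (Function('P')(f) = Add(Rational(-1, 4), Mul(Mul(2, -2), 3)) = Add(Rational(-1, 4), Mul(-4, 3)) = Add(Rational(-1, 4), -12) = Rational(-49, 4))
Add(46218, Function('P')(-118)) = Add(46218, Rational(-49, 4)) = Rational(184823, 4)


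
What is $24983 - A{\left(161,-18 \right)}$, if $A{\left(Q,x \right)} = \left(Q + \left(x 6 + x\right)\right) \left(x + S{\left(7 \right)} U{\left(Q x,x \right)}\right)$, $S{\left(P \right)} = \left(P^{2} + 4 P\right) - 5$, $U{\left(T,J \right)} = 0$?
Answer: $25613$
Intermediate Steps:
$S{\left(P \right)} = -5 + P^{2} + 4 P$
$A{\left(Q,x \right)} = x \left(Q + 7 x\right)$ ($A{\left(Q,x \right)} = \left(Q + \left(x 6 + x\right)\right) \left(x + \left(-5 + 7^{2} + 4 \cdot 7\right) 0\right) = \left(Q + \left(6 x + x\right)\right) \left(x + \left(-5 + 49 + 28\right) 0\right) = \left(Q + 7 x\right) \left(x + 72 \cdot 0\right) = \left(Q + 7 x\right) \left(x + 0\right) = \left(Q + 7 x\right) x = x \left(Q + 7 x\right)$)
$24983 - A{\left(161,-18 \right)} = 24983 - - 18 \left(161 + 7 \left(-18\right)\right) = 24983 - - 18 \left(161 - 126\right) = 24983 - \left(-18\right) 35 = 24983 - -630 = 24983 + 630 = 25613$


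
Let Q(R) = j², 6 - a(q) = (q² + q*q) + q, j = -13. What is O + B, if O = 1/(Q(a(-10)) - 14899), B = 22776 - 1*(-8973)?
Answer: 467662769/14730 ≈ 31749.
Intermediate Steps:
a(q) = 6 - q - 2*q² (a(q) = 6 - ((q² + q*q) + q) = 6 - ((q² + q²) + q) = 6 - (2*q² + q) = 6 - (q + 2*q²) = 6 + (-q - 2*q²) = 6 - q - 2*q²)
B = 31749 (B = 22776 + 8973 = 31749)
Q(R) = 169 (Q(R) = (-13)² = 169)
O = -1/14730 (O = 1/(169 - 14899) = 1/(-14730) = -1/14730 ≈ -6.7889e-5)
O + B = -1/14730 + 31749 = 467662769/14730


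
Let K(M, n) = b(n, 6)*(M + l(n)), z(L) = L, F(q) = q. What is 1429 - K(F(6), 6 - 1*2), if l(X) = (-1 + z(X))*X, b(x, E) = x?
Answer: 1357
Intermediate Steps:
l(X) = X*(-1 + X) (l(X) = (-1 + X)*X = X*(-1 + X))
K(M, n) = n*(M + n*(-1 + n))
1429 - K(F(6), 6 - 1*2) = 1429 - (6 - 1*2)*(6 + (6 - 1*2)*(-1 + (6 - 1*2))) = 1429 - (6 - 2)*(6 + (6 - 2)*(-1 + (6 - 2))) = 1429 - 4*(6 + 4*(-1 + 4)) = 1429 - 4*(6 + 4*3) = 1429 - 4*(6 + 12) = 1429 - 4*18 = 1429 - 1*72 = 1429 - 72 = 1357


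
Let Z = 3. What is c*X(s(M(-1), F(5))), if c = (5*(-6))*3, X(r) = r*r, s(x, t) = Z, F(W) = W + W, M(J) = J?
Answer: -810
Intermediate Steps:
F(W) = 2*W
s(x, t) = 3
X(r) = r²
c = -90 (c = -30*3 = -90)
c*X(s(M(-1), F(5))) = -90*3² = -90*9 = -810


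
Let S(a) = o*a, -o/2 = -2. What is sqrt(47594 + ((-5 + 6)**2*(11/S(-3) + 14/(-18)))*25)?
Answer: sqrt(1711859)/6 ≈ 218.06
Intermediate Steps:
o = 4 (o = -2*(-2) = 4)
S(a) = 4*a
sqrt(47594 + ((-5 + 6)**2*(11/S(-3) + 14/(-18)))*25) = sqrt(47594 + ((-5 + 6)**2*(11/((4*(-3))) + 14/(-18)))*25) = sqrt(47594 + (1**2*(11/(-12) + 14*(-1/18)))*25) = sqrt(47594 + (1*(11*(-1/12) - 7/9))*25) = sqrt(47594 + (1*(-11/12 - 7/9))*25) = sqrt(47594 + (1*(-61/36))*25) = sqrt(47594 - 61/36*25) = sqrt(47594 - 1525/36) = sqrt(1711859/36) = sqrt(1711859)/6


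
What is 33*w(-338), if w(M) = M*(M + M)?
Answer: 7540104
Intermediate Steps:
w(M) = 2*M**2 (w(M) = M*(2*M) = 2*M**2)
33*w(-338) = 33*(2*(-338)**2) = 33*(2*114244) = 33*228488 = 7540104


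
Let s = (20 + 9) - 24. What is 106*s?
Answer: 530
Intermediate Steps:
s = 5 (s = 29 - 24 = 5)
106*s = 106*5 = 530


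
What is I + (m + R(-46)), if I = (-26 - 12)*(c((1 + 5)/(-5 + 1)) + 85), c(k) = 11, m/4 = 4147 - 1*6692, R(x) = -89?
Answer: -13917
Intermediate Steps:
m = -10180 (m = 4*(4147 - 1*6692) = 4*(4147 - 6692) = 4*(-2545) = -10180)
I = -3648 (I = (-26 - 12)*(11 + 85) = -38*96 = -3648)
I + (m + R(-46)) = -3648 + (-10180 - 89) = -3648 - 10269 = -13917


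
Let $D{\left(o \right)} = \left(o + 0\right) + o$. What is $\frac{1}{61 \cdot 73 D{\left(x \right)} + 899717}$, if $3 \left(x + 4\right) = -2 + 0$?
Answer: $\frac{3}{2574467} \approx 1.1653 \cdot 10^{-6}$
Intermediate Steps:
$x = - \frac{14}{3}$ ($x = -4 + \frac{-2 + 0}{3} = -4 + \frac{1}{3} \left(-2\right) = -4 - \frac{2}{3} = - \frac{14}{3} \approx -4.6667$)
$D{\left(o \right)} = 2 o$ ($D{\left(o \right)} = o + o = 2 o$)
$\frac{1}{61 \cdot 73 D{\left(x \right)} + 899717} = \frac{1}{61 \cdot 73 \cdot 2 \left(- \frac{14}{3}\right) + 899717} = \frac{1}{4453 \left(- \frac{28}{3}\right) + 899717} = \frac{1}{- \frac{124684}{3} + 899717} = \frac{1}{\frac{2574467}{3}} = \frac{3}{2574467}$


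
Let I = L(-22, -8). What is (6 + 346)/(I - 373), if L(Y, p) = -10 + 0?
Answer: -352/383 ≈ -0.91906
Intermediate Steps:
L(Y, p) = -10
I = -10
(6 + 346)/(I - 373) = (6 + 346)/(-10 - 373) = 352/(-383) = 352*(-1/383) = -352/383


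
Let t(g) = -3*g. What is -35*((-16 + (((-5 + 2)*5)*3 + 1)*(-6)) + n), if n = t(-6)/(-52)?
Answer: -225365/26 ≈ -8667.9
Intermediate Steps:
n = -9/26 (n = -3*(-6)/(-52) = 18*(-1/52) = -9/26 ≈ -0.34615)
-35*((-16 + (((-5 + 2)*5)*3 + 1)*(-6)) + n) = -35*((-16 + (((-5 + 2)*5)*3 + 1)*(-6)) - 9/26) = -35*((-16 + (-3*5*3 + 1)*(-6)) - 9/26) = -35*((-16 + (-15*3 + 1)*(-6)) - 9/26) = -35*((-16 + (-45 + 1)*(-6)) - 9/26) = -35*((-16 - 44*(-6)) - 9/26) = -35*((-16 + 264) - 9/26) = -35*(248 - 9/26) = -35*6439/26 = -225365/26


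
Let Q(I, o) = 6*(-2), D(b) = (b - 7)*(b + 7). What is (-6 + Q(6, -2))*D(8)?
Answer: -270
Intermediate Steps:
D(b) = (-7 + b)*(7 + b)
Q(I, o) = -12
(-6 + Q(6, -2))*D(8) = (-6 - 12)*(-49 + 8²) = -18*(-49 + 64) = -18*15 = -270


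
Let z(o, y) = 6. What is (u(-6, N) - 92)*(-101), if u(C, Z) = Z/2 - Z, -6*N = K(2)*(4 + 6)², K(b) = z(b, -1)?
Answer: 4242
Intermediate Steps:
K(b) = 6
N = -100 (N = -(4 + 6)² = -10² = -100 ≈ -100.00)
u(C, Z) = -Z/2 (u(C, Z) = Z*(½) - Z = Z/2 - Z = -Z/2)
(u(-6, N) - 92)*(-101) = (-½*(-100) - 92)*(-101) = (50 - 92)*(-101) = -42*(-101) = 4242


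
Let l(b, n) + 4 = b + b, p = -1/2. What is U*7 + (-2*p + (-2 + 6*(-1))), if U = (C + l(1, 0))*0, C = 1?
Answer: -7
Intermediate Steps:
p = -½ (p = -1*½ = -½ ≈ -0.50000)
l(b, n) = -4 + 2*b (l(b, n) = -4 + (b + b) = -4 + 2*b)
U = 0 (U = (1 + (-4 + 2*1))*0 = (1 + (-4 + 2))*0 = (1 - 2)*0 = -1*0 = 0)
U*7 + (-2*p + (-2 + 6*(-1))) = 0*7 + (-2*(-½) + (-2 + 6*(-1))) = 0 + (1 + (-2 - 6)) = 0 + (1 - 8) = 0 - 7 = -7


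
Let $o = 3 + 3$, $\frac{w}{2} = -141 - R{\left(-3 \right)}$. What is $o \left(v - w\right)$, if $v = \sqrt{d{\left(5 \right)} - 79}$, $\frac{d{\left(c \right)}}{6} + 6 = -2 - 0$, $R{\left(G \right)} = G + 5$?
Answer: $1716 + 6 i \sqrt{127} \approx 1716.0 + 67.617 i$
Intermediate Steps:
$R{\left(G \right)} = 5 + G$
$d{\left(c \right)} = -48$ ($d{\left(c \right)} = -36 + 6 \left(-2 - 0\right) = -36 + 6 \left(-2 + 0\right) = -36 + 6 \left(-2\right) = -36 - 12 = -48$)
$w = -286$ ($w = 2 \left(-141 - \left(5 - 3\right)\right) = 2 \left(-141 - 2\right) = 2 \left(-143\right) = -286$)
$v = i \sqrt{127}$ ($v = \sqrt{-48 - 79} = \sqrt{-127} = i \sqrt{127} \approx 11.269 i$)
$o = 6$
$o \left(v - w\right) = 6 \left(i \sqrt{127} - -286\right) = 6 \left(i \sqrt{127} + 286\right) = 6 \left(286 + i \sqrt{127}\right) = 1716 + 6 i \sqrt{127}$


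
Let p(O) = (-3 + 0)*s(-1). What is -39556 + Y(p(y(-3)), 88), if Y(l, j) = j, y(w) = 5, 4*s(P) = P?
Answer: -39468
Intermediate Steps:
s(P) = P/4
p(O) = ¾ (p(O) = (-3 + 0)*((¼)*(-1)) = -3*(-¼) = ¾)
-39556 + Y(p(y(-3)), 88) = -39556 + 88 = -39468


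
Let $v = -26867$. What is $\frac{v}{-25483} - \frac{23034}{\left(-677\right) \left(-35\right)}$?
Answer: $\frac{49638143}{603819685} \approx 0.082207$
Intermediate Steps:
$\frac{v}{-25483} - \frac{23034}{\left(-677\right) \left(-35\right)} = - \frac{26867}{-25483} - \frac{23034}{\left(-677\right) \left(-35\right)} = \left(-26867\right) \left(- \frac{1}{25483}\right) - \frac{23034}{23695} = \frac{26867}{25483} - \frac{23034}{23695} = \frac{49638143}{603819685}$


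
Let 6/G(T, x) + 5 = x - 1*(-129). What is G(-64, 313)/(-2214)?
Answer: -1/161253 ≈ -6.2014e-6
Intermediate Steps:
G(T, x) = 6/(124 + x) (G(T, x) = 6/(-5 + (x - 1*(-129))) = 6/(-5 + (x + 129)) = 6/(-5 + (129 + x)) = 6/(124 + x))
G(-64, 313)/(-2214) = (6/(124 + 313))/(-2214) = (6/437)*(-1/2214) = -1/161253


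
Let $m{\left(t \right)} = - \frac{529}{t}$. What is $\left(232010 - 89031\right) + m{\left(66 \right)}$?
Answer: $\frac{9436085}{66} \approx 1.4297 \cdot 10^{5}$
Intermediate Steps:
$\left(232010 - 89031\right) + m{\left(66 \right)} = \left(232010 - 89031\right) - \frac{529}{66} = 142979 - \frac{529}{66} = \frac{9436085}{66}$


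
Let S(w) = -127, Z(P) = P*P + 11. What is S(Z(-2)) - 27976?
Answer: -28103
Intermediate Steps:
Z(P) = 11 + P² (Z(P) = P² + 11 = 11 + P²)
S(Z(-2)) - 27976 = -127 - 27976 = -28103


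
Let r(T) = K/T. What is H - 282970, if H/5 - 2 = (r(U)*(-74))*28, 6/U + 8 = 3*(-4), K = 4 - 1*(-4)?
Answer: -20080/3 ≈ -6693.3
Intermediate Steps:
K = 8 (K = 4 + 4 = 8)
U = -3/10 (U = 6/(-8 + 3*(-4)) = 6/(-8 - 12) = 6/(-20) = 6*(-1/20) = -3/10 ≈ -0.30000)
r(T) = 8/T
H = 828830/3 (H = 10 + 5*(((8/(-3/10))*(-74))*28) = 10 + 5*(((8*(-10/3))*(-74))*28) = 10 + 5*(-80/3*(-74)*28) = 10 + 5*((5920/3)*28) = 10 + 5*(165760/3) = 10 + 828800/3 = 828830/3 ≈ 2.7628e+5)
H - 282970 = 828830/3 - 282970 = -20080/3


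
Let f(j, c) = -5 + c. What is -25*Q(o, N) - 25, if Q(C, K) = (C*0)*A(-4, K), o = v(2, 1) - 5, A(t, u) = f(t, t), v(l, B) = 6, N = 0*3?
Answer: -25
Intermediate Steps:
N = 0
A(t, u) = -5 + t
o = 1 (o = 6 - 5 = 1)
Q(C, K) = 0 (Q(C, K) = (C*0)*(-5 - 4) = 0*(-9) = 0)
-25*Q(o, N) - 25 = -25*0 - 25 = 0 - 25 = -25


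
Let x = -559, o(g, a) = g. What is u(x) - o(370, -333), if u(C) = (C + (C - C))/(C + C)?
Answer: -739/2 ≈ -369.50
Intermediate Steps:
u(C) = ½ (u(C) = (C + 0)/((2*C)) = C*(1/(2*C)) = ½)
u(x) - o(370, -333) = ½ - 1*370 = ½ - 370 = -739/2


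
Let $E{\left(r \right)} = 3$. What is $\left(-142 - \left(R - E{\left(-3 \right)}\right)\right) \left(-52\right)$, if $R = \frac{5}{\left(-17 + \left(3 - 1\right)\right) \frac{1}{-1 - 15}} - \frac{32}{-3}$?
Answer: $8060$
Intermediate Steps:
$R = 16$ ($R = \frac{5}{\left(-17 + 2\right) \frac{1}{-16}} - - \frac{32}{3} = \frac{5}{\left(-15\right) \left(- \frac{1}{16}\right)} + \frac{32}{3} = \frac{5}{\frac{15}{16}} + \frac{32}{3} = 5 \cdot \frac{16}{15} + \frac{32}{3} = \frac{16}{3} + \frac{32}{3} = 16$)
$\left(-142 - \left(R - E{\left(-3 \right)}\right)\right) \left(-52\right) = \left(-142 + \left(3 - 16\right)\right) \left(-52\right) = \left(-142 - 13\right) \left(-52\right) = \left(-155\right) \left(-52\right) = 8060$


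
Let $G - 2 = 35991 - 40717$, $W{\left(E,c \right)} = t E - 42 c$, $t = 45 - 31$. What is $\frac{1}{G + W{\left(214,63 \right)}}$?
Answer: $- \frac{1}{4374} \approx -0.00022862$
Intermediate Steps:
$t = 14$ ($t = 45 - 31 = 14$)
$W{\left(E,c \right)} = - 42 c + 14 E$ ($W{\left(E,c \right)} = 14 E - 42 c = - 42 c + 14 E$)
$G = -4724$ ($G = 2 + \left(35991 - 40717\right) = 2 - 4726 = -4724$)
$\frac{1}{G + W{\left(214,63 \right)}} = \frac{1}{-4724 + \left(\left(-42\right) 63 + 14 \cdot 214\right)} = \frac{1}{-4724 + \left(-2646 + 2996\right)} = \frac{1}{-4724 + 350} = \frac{1}{-4374} = - \frac{1}{4374}$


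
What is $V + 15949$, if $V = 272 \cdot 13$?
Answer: $19485$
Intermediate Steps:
$V = 3536$
$V + 15949 = 3536 + 15949 = 19485$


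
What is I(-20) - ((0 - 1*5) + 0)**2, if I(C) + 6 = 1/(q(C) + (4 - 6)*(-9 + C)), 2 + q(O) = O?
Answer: -1115/36 ≈ -30.972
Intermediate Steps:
q(O) = -2 + O
I(C) = -6 + 1/(16 - C) (I(C) = -6 + 1/((-2 + C) + (4 - 6)*(-9 + C)) = -6 + 1/((-2 + C) - 2*(-9 + C)) = -6 + 1/((-2 + C) + (18 - 2*C)) = -6 + 1/(16 - C))
I(-20) - ((0 - 1*5) + 0)**2 = (-95 + 6*(-20))/(16 - 1*(-20)) - ((0 - 1*5) + 0)**2 = (-95 - 120)/(16 + 20) - ((0 - 5) + 0)**2 = -215/36 - (-5 + 0)**2 = (1/36)*(-215) - 1*(-5)**2 = -215/36 - 1*25 = -215/36 - 25 = -1115/36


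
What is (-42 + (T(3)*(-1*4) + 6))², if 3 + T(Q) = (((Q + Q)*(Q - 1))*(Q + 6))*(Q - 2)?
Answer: 207936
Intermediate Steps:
T(Q) = -3 + 2*Q*(-1 + Q)*(-2 + Q)*(6 + Q) (T(Q) = -3 + (((Q + Q)*(Q - 1))*(Q + 6))*(Q - 2) = -3 + (((2*Q)*(-1 + Q))*(6 + Q))*(-2 + Q) = -3 + ((2*Q*(-1 + Q))*(6 + Q))*(-2 + Q) = -3 + (2*Q*(-1 + Q)*(6 + Q))*(-2 + Q) = -3 + 2*Q*(-1 + Q)*(-2 + Q)*(6 + Q))
(-42 + (T(3)*(-1*4) + 6))² = (-42 + ((-3 - 32*3² + 2*3⁴ + 6*3³ + 24*3)*(-1*4) + 6))² = (-42 + ((-3 - 32*9 + 2*81 + 6*27 + 72)*(-4) + 6))² = (-42 + ((-3 - 288 + 162 + 162 + 72)*(-4) + 6))² = (-42 + (105*(-4) + 6))² = (-42 + (-420 + 6))² = (-42 - 414)² = (-456)² = 207936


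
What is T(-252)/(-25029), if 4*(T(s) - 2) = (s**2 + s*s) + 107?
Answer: -127123/100116 ≈ -1.2698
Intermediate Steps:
T(s) = 115/4 + s**2/2 (T(s) = 2 + ((s**2 + s*s) + 107)/4 = 2 + ((s**2 + s**2) + 107)/4 = 2 + (2*s**2 + 107)/4 = 2 + (107 + 2*s**2)/4 = 2 + (107/4 + s**2/2) = 115/4 + s**2/2)
T(-252)/(-25029) = (115/4 + (1/2)*(-252)**2)/(-25029) = (115/4 + (1/2)*63504)*(-1/25029) = (115/4 + 31752)*(-1/25029) = (127123/4)*(-1/25029) = -127123/100116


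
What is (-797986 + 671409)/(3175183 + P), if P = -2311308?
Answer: -126577/863875 ≈ -0.14652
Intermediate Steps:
(-797986 + 671409)/(3175183 + P) = (-797986 + 671409)/(3175183 - 2311308) = -126577/863875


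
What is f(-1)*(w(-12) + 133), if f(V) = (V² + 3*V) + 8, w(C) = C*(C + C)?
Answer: 2526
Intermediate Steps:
w(C) = 2*C² (w(C) = C*(2*C) = 2*C²)
f(V) = 8 + V² + 3*V
f(-1)*(w(-12) + 133) = (8 + (-1)² + 3*(-1))*(2*(-12)² + 133) = (8 + 1 - 3)*(2*144 + 133) = 6*(288 + 133) = 6*421 = 2526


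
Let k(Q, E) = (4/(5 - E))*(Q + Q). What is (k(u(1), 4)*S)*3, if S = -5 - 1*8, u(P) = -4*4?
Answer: 4992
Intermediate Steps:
u(P) = -16
k(Q, E) = 8*Q/(5 - E) (k(Q, E) = (4/(5 - E))*(2*Q) = 8*Q/(5 - E))
S = -13 (S = -5 - 8 = -13)
(k(u(1), 4)*S)*3 = (-8*(-16)/(-5 + 4)*(-13))*3 = (-8*(-16)/(-1)*(-13))*3 = (-8*(-16)*(-1)*(-13))*3 = -128*(-13)*3 = 1664*3 = 4992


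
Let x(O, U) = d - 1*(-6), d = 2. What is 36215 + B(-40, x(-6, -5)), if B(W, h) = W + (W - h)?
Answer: 36127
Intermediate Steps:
x(O, U) = 8 (x(O, U) = 2 - 1*(-6) = 2 + 6 = 8)
B(W, h) = -h + 2*W
36215 + B(-40, x(-6, -5)) = 36215 + (-1*8 + 2*(-40)) = 36215 + (-8 - 80) = 36215 - 88 = 36127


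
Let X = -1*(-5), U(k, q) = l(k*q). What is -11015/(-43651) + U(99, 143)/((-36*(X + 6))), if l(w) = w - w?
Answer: 11015/43651 ≈ 0.25234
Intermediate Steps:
l(w) = 0
U(k, q) = 0
X = 5
-11015/(-43651) + U(99, 143)/((-36*(X + 6))) = -11015/(-43651) + 0/((-36*(5 + 6))) = -11015*(-1/43651) + 0/((-36*11)) = 11015/43651 + 0/((-6*66)) = 11015/43651 + 0/(-396) = 11015/43651 + 0*(-1/396) = 11015/43651 + 0 = 11015/43651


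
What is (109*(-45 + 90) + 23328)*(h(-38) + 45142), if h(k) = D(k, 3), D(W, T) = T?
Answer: 1274578785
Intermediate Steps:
h(k) = 3
(109*(-45 + 90) + 23328)*(h(-38) + 45142) = (109*(-45 + 90) + 23328)*(3 + 45142) = (109*45 + 23328)*45145 = (4905 + 23328)*45145 = 28233*45145 = 1274578785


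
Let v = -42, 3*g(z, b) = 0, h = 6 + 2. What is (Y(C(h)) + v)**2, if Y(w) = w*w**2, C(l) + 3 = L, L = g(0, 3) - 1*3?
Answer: 66564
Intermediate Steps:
h = 8
g(z, b) = 0 (g(z, b) = (1/3)*0 = 0)
L = -3 (L = 0 - 1*3 = 0 - 3 = -3)
C(l) = -6 (C(l) = -3 - 3 = -6)
Y(w) = w**3
(Y(C(h)) + v)**2 = ((-6)**3 - 42)**2 = (-216 - 42)**2 = (-258)**2 = 66564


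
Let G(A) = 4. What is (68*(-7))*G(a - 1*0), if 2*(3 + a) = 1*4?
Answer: -1904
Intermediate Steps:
a = -1 (a = -3 + (1*4)/2 = -3 + (½)*4 = -3 + 2 = -1)
(68*(-7))*G(a - 1*0) = (68*(-7))*4 = -476*4 = -1904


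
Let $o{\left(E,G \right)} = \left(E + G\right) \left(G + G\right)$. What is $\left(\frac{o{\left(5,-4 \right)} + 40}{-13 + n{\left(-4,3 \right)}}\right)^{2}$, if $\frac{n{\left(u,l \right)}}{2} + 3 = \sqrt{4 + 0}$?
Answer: $\frac{1024}{225} \approx 4.5511$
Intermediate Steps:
$n{\left(u,l \right)} = -2$ ($n{\left(u,l \right)} = -6 + 2 \sqrt{4 + 0} = -6 + 2 \sqrt{4} = -6 + 2 \cdot 2 = -6 + 4 = -2$)
$o{\left(E,G \right)} = 2 G \left(E + G\right)$ ($o{\left(E,G \right)} = \left(E + G\right) 2 G = 2 G \left(E + G\right)$)
$\left(\frac{o{\left(5,-4 \right)} + 40}{-13 + n{\left(-4,3 \right)}}\right)^{2} = \left(\frac{2 \left(-4\right) \left(5 - 4\right) + 40}{-13 - 2}\right)^{2} = \left(\frac{2 \left(-4\right) 1 + 40}{-15}\right)^{2} = \left(\left(-8 + 40\right) \left(- \frac{1}{15}\right)\right)^{2} = \left(32 \left(- \frac{1}{15}\right)\right)^{2} = \left(- \frac{32}{15}\right)^{2} = \frac{1024}{225}$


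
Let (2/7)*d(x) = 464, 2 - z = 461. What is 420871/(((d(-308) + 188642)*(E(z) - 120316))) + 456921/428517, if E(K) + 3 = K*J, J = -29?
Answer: 31322302886773/29375755281408 ≈ 1.0663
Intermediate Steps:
z = -459 (z = 2 - 1*461 = 2 - 461 = -459)
E(K) = -3 - 29*K (E(K) = -3 + K*(-29) = -3 - 29*K)
d(x) = 1624 (d(x) = (7/2)*464 = 1624)
420871/(((d(-308) + 188642)*(E(z) - 120316))) + 456921/428517 = 420871/(((1624 + 188642)*((-3 - 29*(-459)) - 120316))) + 456921/428517 = 420871/((190266*((-3 + 13311) - 120316))) + 456921*(1/428517) = 420871/((190266*(13308 - 120316))) + 16923/15871 = 420871/((190266*(-107008))) + 16923/15871 = 420871/(-20359984128) + 16923/15871 = 420871*(-1/20359984128) + 16923/15871 = -38261/1850907648 + 16923/15871 = 31322302886773/29375755281408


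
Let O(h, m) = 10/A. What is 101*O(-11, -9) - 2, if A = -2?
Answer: -507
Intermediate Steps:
O(h, m) = -5 (O(h, m) = 10/(-2) = 10*(-½) = -5)
101*O(-11, -9) - 2 = 101*(-5) - 2 = -505 - 2 = -507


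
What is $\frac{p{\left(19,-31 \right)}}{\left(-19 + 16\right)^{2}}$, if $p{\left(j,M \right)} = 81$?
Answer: $9$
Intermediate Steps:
$\frac{p{\left(19,-31 \right)}}{\left(-19 + 16\right)^{2}} = \frac{81}{\left(-19 + 16\right)^{2}} = \frac{81}{\left(-3\right)^{2}} = \frac{81}{9} = 81 \cdot \frac{1}{9} = 9$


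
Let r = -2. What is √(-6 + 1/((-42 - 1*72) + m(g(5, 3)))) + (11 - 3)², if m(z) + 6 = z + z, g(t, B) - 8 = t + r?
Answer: 64 + I*√1178/14 ≈ 64.0 + 2.4516*I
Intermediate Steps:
g(t, B) = 6 + t (g(t, B) = 8 + (t - 2) = 8 + (-2 + t) = 6 + t)
m(z) = -6 + 2*z (m(z) = -6 + (z + z) = -6 + 2*z)
√(-6 + 1/((-42 - 1*72) + m(g(5, 3)))) + (11 - 3)² = √(-6 + 1/((-42 - 1*72) + (-6 + 2*(6 + 5)))) + (11 - 3)² = √(-6 + 1/((-42 - 72) + (-6 + 2*11))) + 8² = √(-6 + 1/(-114 + (-6 + 22))) + 64 = √(-6 + 1/(-114 + 16)) + 64 = √(-6 + 1/(-98)) + 64 = √(-6 - 1/98) + 64 = √(-589/98) + 64 = I*√1178/14 + 64 = 64 + I*√1178/14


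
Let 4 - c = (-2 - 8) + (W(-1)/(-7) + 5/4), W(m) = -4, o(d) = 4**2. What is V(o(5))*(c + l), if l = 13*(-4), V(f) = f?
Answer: -4460/7 ≈ -637.14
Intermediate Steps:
o(d) = 16
l = -52
c = 341/28 (c = 4 - ((-2 - 8) + (-4/(-7) + 5/4)) = 4 - (-10 + (-4*(-1/7) + 5*(1/4))) = 4 - (-10 + (4/7 + 5/4)) = 4 - (-10 + 51/28) = 4 - 1*(-229/28) = 4 + 229/28 = 341/28 ≈ 12.179)
V(o(5))*(c + l) = 16*(341/28 - 52) = 16*(-1115/28) = -4460/7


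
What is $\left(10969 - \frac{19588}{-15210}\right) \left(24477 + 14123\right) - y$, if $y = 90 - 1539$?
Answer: $\frac{644074385009}{1521} \approx 4.2345 \cdot 10^{8}$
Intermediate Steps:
$y = -1449$ ($y = 90 - 1539 = -1449$)
$\left(10969 - \frac{19588}{-15210}\right) \left(24477 + 14123\right) - y = \left(10969 - \frac{19588}{-15210}\right) \left(24477 + 14123\right) - -1449 = \left(10969 - - \frac{9794}{7605}\right) 38600 + 1449 = \left(10969 + \frac{9794}{7605}\right) 38600 + 1449 = \frac{83429039}{7605} \cdot 38600 + 1449 = \frac{644072181080}{1521} + 1449 = \frac{644074385009}{1521}$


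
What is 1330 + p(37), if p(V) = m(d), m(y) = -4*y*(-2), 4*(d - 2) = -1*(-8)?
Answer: 1362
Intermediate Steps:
d = 4 (d = 2 + (-1*(-8))/4 = 2 + (¼)*8 = 2 + 2 = 4)
m(y) = 8*y
p(V) = 32 (p(V) = 8*4 = 32)
1330 + p(37) = 1330 + 32 = 1362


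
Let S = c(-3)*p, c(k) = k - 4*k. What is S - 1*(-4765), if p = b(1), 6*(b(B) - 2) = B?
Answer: 9569/2 ≈ 4784.5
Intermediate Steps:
b(B) = 2 + B/6
c(k) = -3*k
p = 13/6 (p = 2 + (⅙)*1 = 2 + ⅙ = 13/6 ≈ 2.1667)
S = 39/2 (S = -3*(-3)*(13/6) = 9*(13/6) = 39/2 ≈ 19.500)
S - 1*(-4765) = 39/2 - 1*(-4765) = 39/2 + 4765 = 9569/2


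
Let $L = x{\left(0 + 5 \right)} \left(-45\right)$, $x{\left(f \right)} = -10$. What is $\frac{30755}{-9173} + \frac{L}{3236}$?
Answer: $- \frac{47697665}{14841914} \approx -3.2137$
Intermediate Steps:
$L = 450$ ($L = \left(-10\right) \left(-45\right) = 450$)
$\frac{30755}{-9173} + \frac{L}{3236} = \frac{30755}{-9173} + \frac{450}{3236} = 30755 \left(- \frac{1}{9173}\right) + 450 \cdot \frac{1}{3236} = - \frac{30755}{9173} + \frac{225}{1618} = - \frac{47697665}{14841914}$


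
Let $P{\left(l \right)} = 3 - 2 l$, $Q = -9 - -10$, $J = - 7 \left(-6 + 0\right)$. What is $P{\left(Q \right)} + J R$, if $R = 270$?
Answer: $11341$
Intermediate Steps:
$J = 42$ ($J = \left(-7\right) \left(-6\right) = 42$)
$Q = 1$ ($Q = -9 + 10 = 1$)
$P{\left(Q \right)} + J R = \left(3 - 2\right) + 42 \cdot 270 = \left(3 - 2\right) + 11340 = 1 + 11340 = 11341$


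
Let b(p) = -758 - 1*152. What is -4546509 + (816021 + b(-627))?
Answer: -3731398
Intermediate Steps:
b(p) = -910 (b(p) = -758 - 152 = -910)
-4546509 + (816021 + b(-627)) = -4546509 + (816021 - 910) = -4546509 + 815111 = -3731398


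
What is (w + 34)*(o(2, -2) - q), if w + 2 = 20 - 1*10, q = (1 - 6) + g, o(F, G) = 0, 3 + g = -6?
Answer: 588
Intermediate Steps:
g = -9 (g = -3 - 6 = -9)
q = -14 (q = (1 - 6) - 9 = -5 - 9 = -14)
w = 8 (w = -2 + (20 - 1*10) = -2 + (20 - 10) = -2 + 10 = 8)
(w + 34)*(o(2, -2) - q) = (8 + 34)*(0 - 1*(-14)) = 42*(0 + 14) = 42*14 = 588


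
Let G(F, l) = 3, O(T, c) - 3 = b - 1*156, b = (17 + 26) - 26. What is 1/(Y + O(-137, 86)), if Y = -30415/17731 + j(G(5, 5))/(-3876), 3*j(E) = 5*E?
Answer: -577524/79534669 ≈ -0.0072613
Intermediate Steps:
b = 17 (b = 43 - 26 = 17)
O(T, c) = -136 (O(T, c) = 3 + (17 - 1*156) = 3 + (17 - 156) = 3 - 139 = -136)
j(E) = 5*E/3 (j(E) = (5*E)/3 = 5*E/3)
Y = -991405/577524 (Y = -30415/17731 + ((5/3)*3)/(-3876) = -30415*1/17731 + 5*(-1/3876) = -4345/2533 - 5/3876 = -991405/577524 ≈ -1.7166)
1/(Y + O(-137, 86)) = 1/(-991405/577524 - 136) = 1/(-79534669/577524) = -577524/79534669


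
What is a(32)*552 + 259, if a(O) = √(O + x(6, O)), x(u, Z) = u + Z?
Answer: 259 + 552*√70 ≈ 4877.4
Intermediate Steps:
x(u, Z) = Z + u
a(O) = √(6 + 2*O) (a(O) = √(O + (O + 6)) = √(O + (6 + O)) = √(6 + 2*O))
a(32)*552 + 259 = √(6 + 2*32)*552 + 259 = √(6 + 64)*552 + 259 = √70*552 + 259 = 552*√70 + 259 = 259 + 552*√70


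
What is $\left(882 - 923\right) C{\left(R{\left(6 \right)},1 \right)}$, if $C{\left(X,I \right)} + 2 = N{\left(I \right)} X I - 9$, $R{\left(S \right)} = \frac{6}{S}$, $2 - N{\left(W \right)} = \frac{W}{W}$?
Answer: $410$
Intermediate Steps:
$N{\left(W \right)} = 1$ ($N{\left(W \right)} = 2 - \frac{W}{W} = 2 - 1 = 1$)
$C{\left(X,I \right)} = -11 + I X$ ($C{\left(X,I \right)} = -2 + \left(1 X I - 9\right) = -2 + \left(X I - 9\right) = -2 + \left(I X - 9\right) = -2 + \left(-9 + I X\right) = -11 + I X$)
$\left(882 - 923\right) C{\left(R{\left(6 \right)},1 \right)} = \left(882 - 923\right) \left(-11 + 1 \cdot \frac{6}{6}\right) = - 41 \left(-11 + 1 \cdot 6 \cdot \frac{1}{6}\right) = - 41 \left(-11 + 1 \cdot 1\right) = - 41 \left(-11 + 1\right) = \left(-41\right) \left(-10\right) = 410$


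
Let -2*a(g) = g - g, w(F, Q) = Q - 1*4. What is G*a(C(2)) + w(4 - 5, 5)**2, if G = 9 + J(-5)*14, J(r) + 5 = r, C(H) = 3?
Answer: 1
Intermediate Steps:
w(F, Q) = -4 + Q (w(F, Q) = Q - 4 = -4 + Q)
J(r) = -5 + r
a(g) = 0 (a(g) = -(g - g)/2 = -1/2*0 = 0)
G = -131 (G = 9 + (-5 - 5)*14 = 9 - 10*14 = 9 - 140 = -131)
G*a(C(2)) + w(4 - 5, 5)**2 = -131*0 + (-4 + 5)**2 = 0 + 1**2 = 0 + 1 = 1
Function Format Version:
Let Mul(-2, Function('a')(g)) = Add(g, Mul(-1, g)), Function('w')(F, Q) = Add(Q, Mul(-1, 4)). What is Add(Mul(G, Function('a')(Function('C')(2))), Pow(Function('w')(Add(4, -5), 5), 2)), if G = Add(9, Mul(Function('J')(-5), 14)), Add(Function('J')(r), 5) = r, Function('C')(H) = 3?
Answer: 1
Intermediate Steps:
Function('w')(F, Q) = Add(-4, Q) (Function('w')(F, Q) = Add(Q, -4) = Add(-4, Q))
Function('J')(r) = Add(-5, r)
Function('a')(g) = 0 (Function('a')(g) = Mul(Rational(-1, 2), Add(g, Mul(-1, g))) = Mul(Rational(-1, 2), 0) = 0)
G = -131 (G = Add(9, Mul(Add(-5, -5), 14)) = Add(9, Mul(-10, 14)) = Add(9, -140) = -131)
Add(Mul(G, Function('a')(Function('C')(2))), Pow(Function('w')(Add(4, -5), 5), 2)) = Add(Mul(-131, 0), Pow(Add(-4, 5), 2)) = Add(0, Pow(1, 2)) = Add(0, 1) = 1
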